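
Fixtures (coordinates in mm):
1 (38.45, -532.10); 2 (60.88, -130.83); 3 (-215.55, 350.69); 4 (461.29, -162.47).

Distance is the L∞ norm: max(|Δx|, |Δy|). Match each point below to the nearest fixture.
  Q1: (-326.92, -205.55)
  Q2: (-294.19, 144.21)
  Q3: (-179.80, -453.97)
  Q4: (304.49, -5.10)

Q1 at (-326.92, -205.55):
  1: 365.37 mm
  2: 387.80 mm
  3: 556.24 mm
  4: 788.21 mm
  → nearest: 1 (365.37 mm)
Q2 at (-294.19, 144.21):
  1: 676.31 mm
  2: 355.07 mm
  3: 206.48 mm
  4: 755.48 mm
  → nearest: 3 (206.48 mm)
Q3 at (-179.80, -453.97):
  1: 218.25 mm
  2: 323.14 mm
  3: 804.66 mm
  4: 641.09 mm
  → nearest: 1 (218.25 mm)
Q4 at (304.49, -5.10):
  1: 527.00 mm
  2: 243.61 mm
  3: 520.04 mm
  4: 157.37 mm
  → nearest: 4 (157.37 mm)

Q1→1; Q2→3; Q3→1; Q4→4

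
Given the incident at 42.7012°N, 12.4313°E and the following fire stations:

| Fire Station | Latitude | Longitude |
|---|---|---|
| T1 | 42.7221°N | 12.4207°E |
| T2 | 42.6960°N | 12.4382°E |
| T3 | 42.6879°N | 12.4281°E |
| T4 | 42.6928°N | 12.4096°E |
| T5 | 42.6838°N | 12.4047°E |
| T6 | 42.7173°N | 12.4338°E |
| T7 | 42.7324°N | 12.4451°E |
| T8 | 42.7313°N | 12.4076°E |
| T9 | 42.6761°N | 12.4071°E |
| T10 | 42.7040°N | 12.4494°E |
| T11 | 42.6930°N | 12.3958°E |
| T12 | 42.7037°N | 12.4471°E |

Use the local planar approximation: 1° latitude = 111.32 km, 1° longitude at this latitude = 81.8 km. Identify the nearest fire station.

T2

Distances from 42.7012°N, 12.4313°E:
T1: √((0.0209·111.32)² + (-0.0106·81.8)²) = √(5.413012 + 0.751828) = 2.4829 km
T2: √((-0.0052·111.32)² + (0.0069·81.8)²) = √(0.335084 + 0.318570) = 0.8085 km
T3: √((-0.0133·111.32)² + (-0.0032·81.8)²) = √(2.192046 + 0.068518) = 1.5035 km
T4: √((-0.0084·111.32)² + (-0.0217·81.8)²) = √(0.874390 + 3.150838) = 2.0063 km
T5: √((-0.0174·111.32)² + (-0.0266·81.8)²) = √(3.751845 + 4.734454) = 2.9131 km
T6: √((0.0161·111.32)² + (0.0025·81.8)²) = √(3.212167 + 0.041820) = 1.8039 km
T7: √((0.0312·111.32)² + (0.0138·81.8)²) = √(12.063007 + 1.274280) = 3.6520 km
T8: √((0.0301·111.32)² + (-0.0237·81.8)²) = √(11.227405 + 3.758403) = 3.8712 km
T9: √((-0.0251·111.32)² + (-0.0242·81.8)²) = √(7.807174 + 3.918658) = 3.4243 km
T10: √((0.0028·111.32)² + (0.0181·81.8)²) = √(0.097154 + 2.192117) = 1.5130 km
T11: √((-0.0082·111.32)² + (-0.0355·81.8)²) = √(0.833248 + 8.432635) = 3.0440 km
T12: √((0.0025·111.32)² + (0.0158·81.8)²) = √(0.077451 + 1.670401) = 1.3221 km
Minimum: T2 at 0.8085 km.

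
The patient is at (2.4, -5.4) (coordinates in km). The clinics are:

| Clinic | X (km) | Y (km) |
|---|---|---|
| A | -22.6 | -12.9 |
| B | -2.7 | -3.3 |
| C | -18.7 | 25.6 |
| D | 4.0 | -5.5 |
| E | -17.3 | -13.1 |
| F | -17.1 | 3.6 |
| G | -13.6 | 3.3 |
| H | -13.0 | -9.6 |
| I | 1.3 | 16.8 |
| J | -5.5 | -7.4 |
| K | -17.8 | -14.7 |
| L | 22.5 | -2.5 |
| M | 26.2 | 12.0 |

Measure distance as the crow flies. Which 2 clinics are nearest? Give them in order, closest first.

Distances from (2.4, -5.4):
A: √((-25.0)² + (-7.5)²) = √(625.0000 + 56.2500) = 26.10 km
B: √((-5.1)² + (2.1)²) = √(26.0100 + 4.4100) = 5.52 km
C: √((-21.1)² + (31.0)²) = √(445.2100 + 961.0000) = 37.50 km
D: √((1.6)² + (-0.1)²) = √(2.5600 + 0.0100) = 1.60 km
E: √((-19.7)² + (-7.7)²) = √(388.0900 + 59.2900) = 21.15 km
F: √((-19.5)² + (9.0)²) = √(380.2500 + 81.0000) = 21.48 km
G: √((-16.0)² + (8.7)²) = √(256.0000 + 75.6900) = 18.21 km
H: √((-15.4)² + (-4.2)²) = √(237.1600 + 17.6400) = 15.96 km
I: √((-1.1)² + (22.2)²) = √(1.2100 + 492.8400) = 22.23 km
J: √((-7.9)² + (-2.0)²) = √(62.4100 + 4.0000) = 8.15 km
K: √((-20.2)² + (-9.3)²) = √(408.0400 + 86.4900) = 22.24 km
L: √((20.1)² + (2.9)²) = √(404.0100 + 8.4100) = 20.31 km
M: √((23.8)² + (17.4)²) = √(566.4400 + 302.7600) = 29.48 km
Sorted: D (1.60 km) < B (5.52 km) < J (8.15 km) < H (15.96 km) < …

D, B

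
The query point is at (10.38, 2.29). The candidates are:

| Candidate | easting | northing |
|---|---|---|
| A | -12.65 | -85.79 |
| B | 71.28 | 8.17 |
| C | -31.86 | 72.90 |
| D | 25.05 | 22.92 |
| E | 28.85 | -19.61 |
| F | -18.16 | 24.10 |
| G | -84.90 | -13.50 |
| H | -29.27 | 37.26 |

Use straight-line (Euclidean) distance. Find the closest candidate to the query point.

Distances from (10.38, 2.29):
A: 91.04
B: 61.18
C: 82.28
D: 25.31
E: 28.65
F: 35.92
G: 96.58
H: 52.87
Minimum: D at 25.31.

D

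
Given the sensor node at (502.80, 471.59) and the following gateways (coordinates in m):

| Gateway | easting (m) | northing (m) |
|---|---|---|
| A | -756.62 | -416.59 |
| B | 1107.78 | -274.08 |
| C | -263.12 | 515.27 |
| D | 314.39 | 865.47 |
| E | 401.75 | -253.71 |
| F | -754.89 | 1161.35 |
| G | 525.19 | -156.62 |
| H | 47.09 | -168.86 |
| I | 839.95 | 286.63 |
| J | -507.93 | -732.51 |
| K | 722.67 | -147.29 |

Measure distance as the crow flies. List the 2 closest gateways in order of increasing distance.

I, D

Distances from (502.80, 471.59):
A: √((-1259.42)² + (-888.18)²) = √(1586138.7364 + 788863.7124) = 1541.10 m
B: √((604.98)² + (-745.67)²) = √(366000.8004 + 556023.7489) = 960.22 m
C: √((-765.92)² + (43.68)²) = √(586633.4464 + 1907.9424) = 767.16 m
D: √((-188.41)² + (393.88)²) = √(35498.3281 + 155141.4544) = 436.62 m
E: √((-101.05)² + (-725.30)²) = √(10211.1025 + 526060.0900) = 732.31 m
F: √((-1257.69)² + (689.76)²) = √(1581784.1361 + 475768.8576) = 1434.42 m
G: √((22.39)² + (-628.21)²) = √(501.3121 + 394647.8041) = 628.61 m
H: √((-455.71)² + (-640.45)²) = √(207671.6041 + 410176.2025) = 786.03 m
I: √((337.15)² + (-184.96)²) = √(113670.1225 + 34210.2016) = 384.55 m
J: √((-1010.73)² + (-1204.10)²) = √(1021575.1329 + 1449856.8100) = 1572.08 m
K: √((219.87)² + (-618.88)²) = √(48342.8169 + 383012.4544) = 656.78 m
Sorted: I (384.55 m) < D (436.62 m) < G (628.61 m) < K (656.78 m) < …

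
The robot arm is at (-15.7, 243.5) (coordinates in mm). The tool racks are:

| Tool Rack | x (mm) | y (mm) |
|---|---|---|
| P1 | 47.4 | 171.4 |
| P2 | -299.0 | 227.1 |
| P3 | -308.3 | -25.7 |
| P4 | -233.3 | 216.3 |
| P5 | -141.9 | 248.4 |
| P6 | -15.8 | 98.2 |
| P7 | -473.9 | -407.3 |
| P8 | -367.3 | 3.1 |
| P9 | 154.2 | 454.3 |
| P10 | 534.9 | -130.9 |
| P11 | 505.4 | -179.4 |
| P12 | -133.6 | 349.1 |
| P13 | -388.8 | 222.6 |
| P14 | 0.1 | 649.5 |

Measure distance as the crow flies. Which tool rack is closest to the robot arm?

P1

Distances from (-15.7, 243.5):
P1: 95.8 mm
P2: 283.8 mm
P3: 397.6 mm
P4: 219.3 mm
P5: 126.3 mm
P6: 145.3 mm
P7: 795.9 mm
P8: 425.9 mm
P9: 270.7 mm
P10: 665.8 mm
P11: 671.1 mm
P12: 158.3 mm
P13: 373.7 mm
P14: 406.3 mm
Minimum: P1 at 95.8 mm.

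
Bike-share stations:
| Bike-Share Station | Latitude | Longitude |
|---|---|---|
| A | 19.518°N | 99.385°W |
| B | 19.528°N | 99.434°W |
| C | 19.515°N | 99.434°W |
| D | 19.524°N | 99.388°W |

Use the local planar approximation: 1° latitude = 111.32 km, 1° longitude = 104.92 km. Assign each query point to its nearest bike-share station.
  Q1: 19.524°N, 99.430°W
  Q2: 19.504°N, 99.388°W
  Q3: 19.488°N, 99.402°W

Q1 at 19.524°N, 99.430°W:
  A: √((-0.006·111.32)² + (0.045·104.92)²) = √(0.44612 + 22.29162) = 4.768 km
  B: √((0.004·111.32)² + (-0.004·104.92)²) = √(0.19827 + 0.17613) = 0.612 km
  C: √((-0.009·111.32)² + (-0.004·104.92)²) = √(1.00376 + 0.17613) = 1.086 km
  D: √((0.000·111.32)² + (0.042·104.92)²) = √(0.00000 + 19.41848) = 4.407 km
  → nearest: B (0.612 km)
Q2 at 19.504°N, 99.388°W:
  A: √((0.014·111.32)² + (0.003·104.92)²) = √(2.42886 + 0.09907) = 1.590 km
  B: √((0.024·111.32)² + (-0.046·104.92)²) = √(7.13787 + 23.29336) = 5.516 km
  C: √((0.011·111.32)² + (-0.046·104.92)²) = √(1.49945 + 23.29336) = 4.979 km
  D: √((0.020·111.32)² + (0.000·104.92)²) = √(4.95686 + 0.00000) = 2.226 km
  → nearest: A (1.590 km)
Q3 at 19.488°N, 99.402°W:
  A: √((0.030·111.32)² + (0.017·104.92)²) = √(11.15293 + 3.18137) = 3.786 km
  B: √((0.040·111.32)² + (-0.032·104.92)²) = √(19.82743 + 11.27240) = 5.577 km
  C: √((0.027·111.32)² + (-0.032·104.92)²) = √(9.03387 + 11.27240) = 4.506 km
  D: √((0.036·111.32)² + (0.014·104.92)²) = √(16.06022 + 2.15761) = 4.268 km
  → nearest: A (3.786 km)

Q1→B; Q2→A; Q3→A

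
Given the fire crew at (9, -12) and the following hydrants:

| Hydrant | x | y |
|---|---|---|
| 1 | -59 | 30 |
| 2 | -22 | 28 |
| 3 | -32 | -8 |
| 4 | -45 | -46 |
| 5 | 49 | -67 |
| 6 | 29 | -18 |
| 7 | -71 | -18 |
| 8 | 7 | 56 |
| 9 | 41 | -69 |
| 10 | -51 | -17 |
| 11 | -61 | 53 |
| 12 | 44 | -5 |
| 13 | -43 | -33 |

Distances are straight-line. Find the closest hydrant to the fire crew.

Distances from (9, -12):
1: 79.92
2: 50.61
3: 41.19
4: 63.81
5: 68.01
6: 20.88
7: 80.22
8: 68.03
9: 65.37
10: 60.21
11: 95.52
12: 35.69
13: 56.08
Minimum: 6 at 20.88.

6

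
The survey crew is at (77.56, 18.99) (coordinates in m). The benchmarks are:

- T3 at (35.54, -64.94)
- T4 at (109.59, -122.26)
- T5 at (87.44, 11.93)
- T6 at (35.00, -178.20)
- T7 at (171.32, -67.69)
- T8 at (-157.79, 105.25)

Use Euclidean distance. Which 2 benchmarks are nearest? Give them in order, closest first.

T5, T3

Distances from (77.56, 18.99):
T3: √((-42.02)² + (-83.93)²) = √(1765.6804 + 7044.2449) = 93.86 m
T4: √((32.03)² + (-141.25)²) = √(1025.9209 + 19951.5625) = 144.84 m
T5: √((9.88)² + (-7.06)²) = √(97.6144 + 49.8436) = 12.14 m
T6: √((-42.56)² + (-197.19)²) = √(1811.3536 + 38883.8961) = 201.73 m
T7: √((93.76)² + (-86.68)²) = √(8790.9376 + 7513.4224) = 127.69 m
T8: √((-235.35)² + (86.26)²) = √(55389.6225 + 7440.7876) = 250.66 m
Sorted: T5 (12.14 m) < T3 (93.86 m) < T7 (127.69 m) < T4 (144.84 m) < …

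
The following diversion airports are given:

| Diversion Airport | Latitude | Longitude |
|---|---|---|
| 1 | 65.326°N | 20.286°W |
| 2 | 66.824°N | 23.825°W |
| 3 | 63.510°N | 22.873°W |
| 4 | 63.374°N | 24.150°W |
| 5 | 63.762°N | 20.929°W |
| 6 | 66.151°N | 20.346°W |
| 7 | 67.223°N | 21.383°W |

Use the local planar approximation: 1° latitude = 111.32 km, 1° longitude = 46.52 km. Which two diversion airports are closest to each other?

3 and 4

Pairwise distances:
1–2: √((1.498·111.32)² + (-3.539·46.52)²) = √(27808.01711 + 27104.44615) = 234.334 km
1–3: √((-1.816·111.32)² + (-2.587·46.52)²) = √(40867.50117 + 14483.45818) = 235.268 km
1–4: √((-1.952·111.32)² + (-3.864·46.52)²) = √(47217.82976 + 32311.24167) = 282.009 km
1–5: √((-1.564·111.32)² + (-0.643·46.52)²) = √(30312.36996 + 894.74928) = 176.655 km
1–6: √((0.825·111.32)² + (-0.060·46.52)²) = √(8434.40192 + 7.79080) = 91.881 km
1–7: √((1.897·111.32)² + (-1.097·46.52)²) = √(44594.47517 + 2604.30993) = 217.253 km
2–3: √((-3.314·111.32)² + (0.952·46.52)²) = √(136097.89355 + 1961.34191) = 371.563 km
2–4: √((-3.450·111.32)² + (-0.325·46.52)²) = √(147497.47492 + 228.58416) = 384.351 km
2–5: √((-3.062·111.32)² + (2.896·46.52)²) = √(116186.79397 + 18149.99573) = 366.520 km
2–6: √((-0.673·111.32)² + (3.479·46.52)²) = √(5612.76067 + 26193.18254) = 178.342 km
2–7: √((0.399·111.32)² + (2.442·46.52)²) = √(1972.84146 + 12905.37805) = 121.976 km
3–4: √((-0.136·111.32)² + (-1.277·46.52)²) = √(229.20507 + 3529.07759) = 61.305 km
3–5: √((0.252·111.32)² + (1.944·46.52)²) = √(786.95061 + 8178.46752) = 94.686 km
3–6: √((2.641·111.32)² + (2.527·46.52)²) = √(86433.71858 + 13819.42254) = 316.628 km
3–7: √((3.713·111.32)² + (1.490·46.52)²) = √(170842.64783 + 4804.54150) = 419.103 km
4–5: √((0.388·111.32)² + (3.221·46.52)²) = √(1865.56269 + 22452.30131) = 155.942 km
4–6: √((2.777·111.32)² + (3.804·46.52)²) = √(95564.84392 + 31315.57776) = 356.203 km
4–7: √((3.849·111.32)² + (2.767·46.52)²) = √(183587.12362 + 16569.05465) = 447.388 km
5–6: √((2.389·111.32)² + (0.583·46.52)²) = √(70725.93455 + 735.55732) = 267.323 km
5–7: √((3.461·111.32)² + (-0.454·46.52)²) = √(148439.53797 + 446.05778) = 385.857 km
6–7: √((1.072·111.32)² + (-1.037·46.52)²) = √(14240.85177 + 2327.21724) = 128.717 km
Closest pair: 3–4 at 61.305 km.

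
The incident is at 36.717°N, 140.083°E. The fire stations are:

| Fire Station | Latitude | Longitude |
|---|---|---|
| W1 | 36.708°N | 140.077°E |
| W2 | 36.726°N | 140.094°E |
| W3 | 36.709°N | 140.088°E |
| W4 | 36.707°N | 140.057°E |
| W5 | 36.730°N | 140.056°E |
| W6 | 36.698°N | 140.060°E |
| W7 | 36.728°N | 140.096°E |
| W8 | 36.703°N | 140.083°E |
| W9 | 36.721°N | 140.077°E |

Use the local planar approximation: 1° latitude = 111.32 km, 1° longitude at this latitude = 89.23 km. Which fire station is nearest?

W9

Distances from 36.717°N, 140.083°E:
W1: 1.136 km
W2: 1.403 km
W3: 0.996 km
W4: 2.573 km
W5: 2.810 km
W6: 2.947 km
W7: 1.687 km
W8: 1.558 km
W9: 0.696 km
Minimum: W9 at 0.696 km.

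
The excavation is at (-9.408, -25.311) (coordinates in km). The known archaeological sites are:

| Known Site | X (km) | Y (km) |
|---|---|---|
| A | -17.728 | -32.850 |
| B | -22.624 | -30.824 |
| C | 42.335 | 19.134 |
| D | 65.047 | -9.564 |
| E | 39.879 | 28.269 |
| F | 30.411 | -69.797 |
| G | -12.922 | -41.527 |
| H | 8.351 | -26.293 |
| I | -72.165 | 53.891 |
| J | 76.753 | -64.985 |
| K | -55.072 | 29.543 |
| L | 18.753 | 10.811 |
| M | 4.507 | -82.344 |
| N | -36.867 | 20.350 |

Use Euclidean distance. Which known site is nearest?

A

Distances from (-9.408, -25.311):
A: 11.228 km
B: 14.320 km
C: 68.211 km
D: 76.102 km
E: 72.801 km
F: 59.704 km
G: 16.592 km
H: 17.786 km
I: 101.051 km
J: 94.856 km
K: 71.373 km
L: 45.802 km
M: 58.706 km
N: 53.282 km
Minimum: A at 11.228 km.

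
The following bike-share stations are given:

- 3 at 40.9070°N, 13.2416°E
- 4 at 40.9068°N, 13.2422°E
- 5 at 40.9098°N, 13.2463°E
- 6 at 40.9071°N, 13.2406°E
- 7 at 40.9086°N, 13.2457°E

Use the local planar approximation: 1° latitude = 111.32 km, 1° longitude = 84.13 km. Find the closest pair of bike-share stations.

Pairwise distances:
3–4: 0.0552 km
3–6: 0.0849 km
4–6: 0.1387 km
5–7: 0.1428 km
4–7: 0.3562 km
3–7: 0.3882 km
6–7: 0.4604 km
4–5: 0.4801 km
3–5: 0.5035 km
5–6: 0.5659 km
Closest pair: 3–4 at 0.0552 km.

3 and 4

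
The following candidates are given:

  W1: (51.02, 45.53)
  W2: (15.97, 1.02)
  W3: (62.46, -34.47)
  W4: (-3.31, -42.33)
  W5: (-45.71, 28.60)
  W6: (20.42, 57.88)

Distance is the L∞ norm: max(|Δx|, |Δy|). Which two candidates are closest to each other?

W1 and W6

Pairwise distances:
W1–W2: max(|-35.05|, |-44.51|) = 44.51
W1–W3: max(|11.44|, |-80.00|) = 80.00
W1–W4: max(|-54.33|, |-87.86|) = 87.86
W1–W5: max(|-96.73|, |-16.93|) = 96.73
W1–W6: max(|-30.60|, |12.35|) = 30.60
W2–W3: max(|46.49|, |-35.49|) = 46.49
W2–W4: max(|-19.28|, |-43.35|) = 43.35
W2–W5: max(|-61.68|, |27.58|) = 61.68
W2–W6: max(|4.45|, |56.86|) = 56.86
W3–W4: max(|-65.77|, |-7.86|) = 65.77
W3–W5: max(|-108.17|, |63.07|) = 108.17
W3–W6: max(|-42.04|, |92.35|) = 92.35
W4–W5: max(|-42.40|, |70.93|) = 70.93
W4–W6: max(|23.73|, |100.21|) = 100.21
W5–W6: max(|66.13|, |29.28|) = 66.13
Closest pair: W1–W6 at 30.60.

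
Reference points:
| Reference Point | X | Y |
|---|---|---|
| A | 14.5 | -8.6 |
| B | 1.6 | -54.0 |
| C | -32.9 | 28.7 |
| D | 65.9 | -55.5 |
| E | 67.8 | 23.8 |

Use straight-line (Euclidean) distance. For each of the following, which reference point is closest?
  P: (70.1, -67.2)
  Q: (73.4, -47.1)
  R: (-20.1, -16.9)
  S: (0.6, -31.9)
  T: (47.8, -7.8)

P at (70.1, -67.2):
  A: 80.8
  B: 69.8
  C: 140.7
  D: 12.4
  E: 91.0
  → nearest: D (12.4)
Q at (73.4, -47.1):
  A: 70.4
  B: 72.1
  C: 130.6
  D: 11.3
  E: 71.1
  → nearest: D (11.3)
R at (-20.1, -16.9):
  A: 35.6
  B: 43.0
  C: 47.4
  D: 94.3
  E: 96.9
  → nearest: A (35.6)
S at (0.6, -31.9):
  A: 27.1
  B: 22.1
  C: 69.2
  D: 69.4
  E: 87.3
  → nearest: B (22.1)
T at (47.8, -7.8):
  A: 33.3
  B: 65.3
  C: 88.6
  D: 51.0
  E: 37.4
  → nearest: A (33.3)

P→D; Q→D; R→A; S→B; T→A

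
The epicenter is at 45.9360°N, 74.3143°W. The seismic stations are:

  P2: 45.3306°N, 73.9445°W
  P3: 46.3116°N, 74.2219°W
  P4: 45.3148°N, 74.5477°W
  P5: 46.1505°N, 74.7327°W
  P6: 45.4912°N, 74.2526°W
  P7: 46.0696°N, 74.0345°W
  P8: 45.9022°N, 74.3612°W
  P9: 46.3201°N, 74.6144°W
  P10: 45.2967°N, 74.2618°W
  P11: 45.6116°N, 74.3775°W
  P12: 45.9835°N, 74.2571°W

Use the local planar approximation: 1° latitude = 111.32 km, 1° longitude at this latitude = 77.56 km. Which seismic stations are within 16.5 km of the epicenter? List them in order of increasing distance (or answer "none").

Distances from 45.9360°N, 74.3143°W:
P2: √((-0.6054·111.32)² + (0.3698·77.56)²) = √(4541.833702 + 822.639227) = 73.2426 km
P3: √((0.3756·111.32)² + (0.0924·77.56)²) = √(1748.225950 + 51.359353) = 42.4215 km
P4: √((-0.6212·111.32)² + (-0.2334·77.56)²) = √(4781.996891 + 327.700651) = 71.4821 km
P5: √((0.2145·111.32)² + (-0.4184·77.56)²) = √(570.165570 + 1053.074151) = 40.2894 km
P6: √((-0.4448·111.32)² + (0.0617·77.56)²) = √(2451.748693 + 22.900551) = 49.7458 km
P7: √((0.1336·111.32)² + (0.2798·77.56)²) = √(221.186854 + 470.945901) = 26.3084 km
P8: √((-0.0338·111.32)² + (-0.0469·77.56)²) = √(14.157279 + 13.231872) = 5.2335 km
P9: √((0.3841·111.32)² + (-0.3001·77.56)²) = √(1828.247590 + 541.760817) = 48.6827 km
P10: √((-0.6393·111.32)² + (0.0525·77.56)²) = √(5064.724240 + 16.580370) = 71.2833 km
P11: √((-0.3244·111.32)² + (-0.0632·77.56)²) = √(1304.091567 + 24.027565) = 36.4434 km
P12: √((0.0475·111.32)² + (0.0572·77.56)²) = √(27.959771 + 19.681929) = 6.9023 km
Threshold 16.5 km: P8 (5.2335 km), P12 (6.9023 km) are within range.

P8, P12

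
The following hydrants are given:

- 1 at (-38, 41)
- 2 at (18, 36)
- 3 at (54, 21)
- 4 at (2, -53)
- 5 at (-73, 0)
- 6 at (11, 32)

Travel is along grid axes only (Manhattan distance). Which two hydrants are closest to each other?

2 and 6

Pairwise distances:
2–6: 11
2–3: 51
3–6: 54
1–6: 58
1–2: 61
1–5: 76
4–6: 94
2–4: 105
1–3: 112
5–6: 116
3–4: 126
2–5: 127
4–5: 128
1–4: 134
3–5: 148
Closest pair: 2–6 at 11.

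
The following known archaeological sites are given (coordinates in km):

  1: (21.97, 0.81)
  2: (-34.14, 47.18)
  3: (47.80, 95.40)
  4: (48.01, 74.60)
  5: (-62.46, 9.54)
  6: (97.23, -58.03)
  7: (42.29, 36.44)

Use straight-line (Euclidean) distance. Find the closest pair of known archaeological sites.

3 and 4

Pairwise distances:
1–2: √((-56.11)² + (46.37)²) = √(3148.3321 + 2150.1769) = 72.79 km
1–3: √((25.83)² + (94.59)²) = √(667.1889 + 8947.2681) = 98.05 km
1–4: √((26.04)² + (73.79)²) = √(678.0816 + 5444.9641) = 78.25 km
1–5: √((-84.43)² + (8.73)²) = √(7128.4249 + 76.2129) = 84.88 km
1–6: √((75.26)² + (-58.84)²) = √(5664.0676 + 3462.1456) = 95.53 km
1–7: √((20.32)² + (35.63)²) = √(412.9024 + 1269.4969) = 41.02 km
2–3: √((81.94)² + (48.22)²) = √(6714.1636 + 2325.1684) = 95.08 km
2–4: √((82.15)² + (27.42)²) = √(6748.6225 + 751.8564) = 86.61 km
2–5: √((-28.32)² + (-37.64)²) = √(802.0224 + 1416.7696) = 47.10 km
2–6: √((131.37)² + (-105.21)²) = √(17258.0769 + 11069.1441) = 168.31 km
2–7: √((76.43)² + (-10.74)²) = √(5841.5449 + 115.3476) = 77.18 km
3–4: √((0.21)² + (-20.80)²) = √(0.0441 + 432.6400) = 20.80 km
3–5: √((-110.26)² + (-85.86)²) = √(12157.2676 + 7371.9396) = 139.75 km
3–6: √((49.43)² + (-153.43)²) = √(2443.3249 + 23540.7649) = 161.20 km
3–7: √((-5.51)² + (-58.96)²) = √(30.3601 + 3476.2816) = 59.22 km
4–5: √((-110.47)² + (-65.06)²) = √(12203.6209 + 4232.8036) = 128.20 km
4–6: √((49.22)² + (-132.63)²) = √(2422.6084 + 17590.7169) = 141.47 km
4–7: √((-5.72)² + (-38.16)²) = √(32.7184 + 1456.1856) = 38.59 km
5–6: √((159.69)² + (-67.57)²) = √(25500.8961 + 4565.7049) = 173.40 km
5–7: √((104.75)² + (26.90)²) = √(10972.5625 + 723.6100) = 108.15 km
6–7: √((-54.94)² + (94.47)²) = √(3018.4036 + 8924.5809) = 109.28 km
Closest pair: 3–4 at 20.80 km.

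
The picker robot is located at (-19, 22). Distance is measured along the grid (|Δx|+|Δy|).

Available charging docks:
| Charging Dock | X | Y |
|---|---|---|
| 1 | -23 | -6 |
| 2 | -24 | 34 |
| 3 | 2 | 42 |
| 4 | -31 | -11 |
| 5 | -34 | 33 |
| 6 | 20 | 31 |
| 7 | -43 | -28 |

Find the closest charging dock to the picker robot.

2

Distances from (-19, 22):
1: |-4| + |-28| = 4 + 28 = 32
2: |-5| + |12| = 5 + 12 = 17
3: |21| + |20| = 21 + 20 = 41
4: |-12| + |-33| = 12 + 33 = 45
5: |-15| + |11| = 15 + 11 = 26
6: |39| + |9| = 39 + 9 = 48
7: |-24| + |-50| = 24 + 50 = 74
Minimum: 2 at 17.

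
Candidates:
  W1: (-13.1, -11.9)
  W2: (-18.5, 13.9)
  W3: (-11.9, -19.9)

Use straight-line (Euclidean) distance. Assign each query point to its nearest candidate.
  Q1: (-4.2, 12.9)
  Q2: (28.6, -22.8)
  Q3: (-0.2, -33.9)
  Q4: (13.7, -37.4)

Q1 at (-4.2, 12.9):
  W1: 26.3
  W2: 14.3
  W3: 33.7
  → nearest: W2 (14.3)
Q2 at (28.6, -22.8):
  W1: 43.1
  W2: 59.7
  W3: 40.6
  → nearest: W3 (40.6)
Q3 at (-0.2, -33.9):
  W1: 25.5
  W2: 51.2
  W3: 18.2
  → nearest: W3 (18.2)
Q4 at (13.7, -37.4):
  W1: 37.0
  W2: 60.6
  W3: 31.0
  → nearest: W3 (31.0)

Q1→W2; Q2→W3; Q3→W3; Q4→W3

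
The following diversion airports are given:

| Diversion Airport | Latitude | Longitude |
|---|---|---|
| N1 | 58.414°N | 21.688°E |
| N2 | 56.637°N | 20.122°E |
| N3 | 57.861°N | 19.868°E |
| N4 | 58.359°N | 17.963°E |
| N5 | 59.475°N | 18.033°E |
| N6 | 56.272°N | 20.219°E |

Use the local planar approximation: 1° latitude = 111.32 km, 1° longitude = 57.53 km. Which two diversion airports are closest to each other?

Pairwise distances:
N1–N2: 217.365 km
N1–N3: 121.461 km
N1–N4: 214.387 km
N1–N5: 241.173 km
N1–N6: 252.981 km
N2–N3: 137.037 km
N2–N4: 228.416 km
N2–N5: 338.013 km
N2–N6: 41.013 km
N3–N4: 122.818 km
N3–N5: 208.389 km
N3–N6: 178.036 km
N4–N5: 124.298 km
N4–N6: 266.120 km
N5–N6: 378.086 km
Closest pair: N2–N6 at 41.013 km.

N2 and N6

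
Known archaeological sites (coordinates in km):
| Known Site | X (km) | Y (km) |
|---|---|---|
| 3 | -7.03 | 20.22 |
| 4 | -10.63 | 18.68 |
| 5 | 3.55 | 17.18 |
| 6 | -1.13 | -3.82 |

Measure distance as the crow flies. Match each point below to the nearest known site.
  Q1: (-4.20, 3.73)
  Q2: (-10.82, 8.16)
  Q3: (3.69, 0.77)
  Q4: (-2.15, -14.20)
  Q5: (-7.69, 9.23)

Q1→6; Q2→4; Q3→6; Q4→6; Q5→4

Q1 at (-4.20, 3.73):
  3: √((-2.83)² + (16.49)²) = √(8.0089 + 271.9201) = 16.73 km
  4: √((-6.43)² + (14.95)²) = √(41.3449 + 223.5025) = 16.27 km
  5: √((7.75)² + (13.45)²) = √(60.0625 + 180.9025) = 15.52 km
  6: √((3.07)² + (-7.55)²) = √(9.4249 + 57.0025) = 8.15 km
  → nearest: 6 (8.15 km)
Q2 at (-10.82, 8.16):
  3: √((3.79)² + (12.06)²) = √(14.3641 + 145.4436) = 12.64 km
  4: √((0.19)² + (10.52)²) = √(0.0361 + 110.6704) = 10.52 km
  5: √((14.37)² + (9.02)²) = √(206.4969 + 81.3604) = 16.97 km
  6: √((9.69)² + (-11.98)²) = √(93.8961 + 143.5204) = 15.41 km
  → nearest: 4 (10.52 km)
Q3 at (3.69, 0.77):
  3: √((-10.72)² + (19.45)²) = √(114.9184 + 378.3025) = 22.21 km
  4: √((-14.32)² + (17.91)²) = √(205.0624 + 320.7681) = 22.93 km
  5: √((-0.14)² + (16.41)²) = √(0.0196 + 269.2881) = 16.41 km
  6: √((-4.82)² + (-4.59)²) = √(23.2324 + 21.0681) = 6.66 km
  → nearest: 6 (6.66 km)
Q4 at (-2.15, -14.20):
  3: √((-4.88)² + (34.42)²) = √(23.8144 + 1184.7364) = 34.76 km
  4: √((-8.48)² + (32.88)²) = √(71.9104 + 1081.0944) = 33.96 km
  5: √((5.70)² + (31.38)²) = √(32.4900 + 984.7044) = 31.89 km
  6: √((1.02)² + (10.38)²) = √(1.0404 + 107.7444) = 10.43 km
  → nearest: 6 (10.43 km)
Q5 at (-7.69, 9.23):
  3: √((0.66)² + (10.99)²) = √(0.4356 + 120.7801) = 11.01 km
  4: √((-2.94)² + (9.45)²) = √(8.6436 + 89.3025) = 9.90 km
  5: √((11.24)² + (7.95)²) = √(126.3376 + 63.2025) = 13.77 km
  6: √((6.56)² + (-13.05)²) = √(43.0336 + 170.3025) = 14.61 km
  → nearest: 4 (9.90 km)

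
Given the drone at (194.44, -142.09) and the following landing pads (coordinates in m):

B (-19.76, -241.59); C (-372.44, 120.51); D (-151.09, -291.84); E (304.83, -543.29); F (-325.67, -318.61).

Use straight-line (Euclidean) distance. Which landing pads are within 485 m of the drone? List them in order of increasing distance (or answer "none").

Distances from (194.44, -142.09):
B: √((-214.20)² + (-99.50)²) = √(45881.6400 + 9900.2500) = 236.18 m
C: √((-566.88)² + (262.60)²) = √(321352.9344 + 68958.7600) = 624.75 m
D: √((-345.53)² + (-149.75)²) = √(119390.9809 + 22425.0625) = 376.58 m
E: √((110.39)² + (-401.20)²) = √(12185.9521 + 160961.4400) = 416.11 m
F: √((-520.11)² + (-176.52)²) = √(270514.4121 + 31159.3104) = 549.25 m
Threshold 485 m: B (236.18 m), D (376.58 m), E (416.11 m) are within range.

B, D, E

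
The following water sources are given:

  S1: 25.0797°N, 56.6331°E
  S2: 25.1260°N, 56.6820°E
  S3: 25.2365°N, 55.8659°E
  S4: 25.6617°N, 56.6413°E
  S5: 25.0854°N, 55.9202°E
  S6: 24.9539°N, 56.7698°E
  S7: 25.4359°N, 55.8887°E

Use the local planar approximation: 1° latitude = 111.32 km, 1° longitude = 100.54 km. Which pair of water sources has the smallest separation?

S1 and S2

Pairwise distances:
S1–S2: √((0.0463·111.32)² + (0.0489·100.54)²) = √(26.564912 + 24.171048) = 7.1229 km
S3–S5: √((-0.1511·111.32)² + (0.0543·100.54)²) = √(282.927605 + 29.804197) = 17.6842 km
S1–S6: √((-0.1258·111.32)² + (0.1367·100.54)²) = √(196.113584 + 188.892533) = 19.6216 km
S2–S6: √((-0.1721·111.32)² + (0.0878·100.54)²) = √(367.035554 + 77.923203) = 21.0940 km
S3–S7: √((0.1994·111.32)² + (0.0228·100.54)²) = √(492.716043 + 5.254694) = 22.3153 km
S5–S7: √((0.3505·111.32)² + (-0.0315·100.54)²) = √(1522.377792 + 10.029952) = 39.1460 km
S2–S4: √((0.5357·111.32)² + (-0.0407·100.54)²) = √(3556.228745 + 16.744284) = 59.7744 km
S1–S4: √((0.5820·111.32)² + (0.0082·100.54)²) = √(4197.516042 + 0.679682) = 64.7935 km
S1–S5: √((0.0057·111.32)² + (-0.7129·100.54)²) = √(0.402621 + 5137.300751) = 71.6778 km
S2–S5: √((-0.0406·111.32)² + (-0.7618·100.54)²) = √(20.426712 + 5866.238265) = 76.7246 km
S1–S3: √((0.1568·111.32)² + (-0.7672·100.54)²) = √(304.676187 + 5949.698385) = 79.0846 km
S4–S7: √((-0.2258·111.32)² + (-0.7526·100.54)²) = √(631.821311 + 5725.404694) = 79.7322 km
S4–S6: √((-0.7078·111.32)² + (0.1285·100.54)²) = √(6208.225909 + 166.910638) = 79.8445 km
S2–S3: √((0.1105·111.32)² + (-0.8161·100.54)²) = √(151.311157 + 6732.316386) = 82.9676 km
S1–S7: √((0.3562·111.32)² + (-0.7444·100.54)²) = √(1572.295696 + 5601.321372) = 84.6972 km
S5–S6: √((-0.1315·111.32)² + (0.8496·100.54)²) = √(214.288024 + 7296.368660) = 86.6640 km
S2–S7: √((0.3099·111.32)² + (-0.7933·100.54)²) = √(1190.116696 + 6361.399499) = 86.8995 km
S3–S4: √((0.4252·111.32)² + (0.7754·100.54)²) = √(2240.437881 + 6077.561400) = 91.2031 km
S3–S6: √((-0.2826·111.32)² + (0.9039·100.54)²) = √(989.670694 + 8258.830150) = 96.1691 km
S4–S5: √((-0.5763·111.32)² + (-0.7211·100.54)²) = √(4115.699277 + 5256.162130) = 96.8084 km
S6–S7: √((0.4820·111.32)² + (-0.8811·100.54)²) = √(2878.992091 + 7847.442899) = 103.5685 km
Closest pair: S1–S2 at 7.1229 km.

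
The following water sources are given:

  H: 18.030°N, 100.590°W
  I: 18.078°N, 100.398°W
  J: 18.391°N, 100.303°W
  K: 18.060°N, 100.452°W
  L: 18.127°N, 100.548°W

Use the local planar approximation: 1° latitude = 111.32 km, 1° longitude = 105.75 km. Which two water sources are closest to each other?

I and K

Pairwise distances:
H–I: 20.995 km
H–J: 50.360 km
H–K: 14.971 km
H–L: 11.676 km
I–J: 36.263 km
I–K: 6.052 km
I–L: 16.774 km
J–K: 40.075 km
J–L: 39.178 km
K–L: 12.597 km
Closest pair: I–K at 6.052 km.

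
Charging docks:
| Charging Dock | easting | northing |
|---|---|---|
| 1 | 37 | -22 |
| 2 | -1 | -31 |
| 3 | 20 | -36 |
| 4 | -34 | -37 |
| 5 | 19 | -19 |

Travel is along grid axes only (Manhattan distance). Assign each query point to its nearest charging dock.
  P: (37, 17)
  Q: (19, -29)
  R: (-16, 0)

P→1; Q→3; R→2

P at (37, 17):
  1: 39
  2: 86
  3: 70
  4: 125
  5: 54
  → nearest: 1 (39)
Q at (19, -29):
  1: 25
  2: 22
  3: 8
  4: 61
  5: 10
  → nearest: 3 (8)
R at (-16, 0):
  1: 75
  2: 46
  3: 72
  4: 55
  5: 54
  → nearest: 2 (46)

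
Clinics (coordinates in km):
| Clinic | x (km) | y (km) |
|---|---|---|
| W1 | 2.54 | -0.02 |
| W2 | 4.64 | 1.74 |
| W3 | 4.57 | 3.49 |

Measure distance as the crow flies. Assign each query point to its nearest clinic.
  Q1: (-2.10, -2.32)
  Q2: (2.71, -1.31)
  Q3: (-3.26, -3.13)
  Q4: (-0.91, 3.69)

Q1→W1; Q2→W1; Q3→W1; Q4→W1

Q1 at (-2.10, -2.32):
  W1: 5.18 km
  W2: 7.87 km
  W3: 8.85 km
  → nearest: W1 (5.18 km)
Q2 at (2.71, -1.31):
  W1: 1.30 km
  W2: 3.61 km
  W3: 5.15 km
  → nearest: W1 (1.30 km)
Q3 at (-3.26, -3.13):
  W1: 6.58 km
  W2: 9.28 km
  W3: 10.25 km
  → nearest: W1 (6.58 km)
Q4 at (-0.91, 3.69):
  W1: 5.07 km
  W2: 5.88 km
  W3: 5.48 km
  → nearest: W1 (5.07 km)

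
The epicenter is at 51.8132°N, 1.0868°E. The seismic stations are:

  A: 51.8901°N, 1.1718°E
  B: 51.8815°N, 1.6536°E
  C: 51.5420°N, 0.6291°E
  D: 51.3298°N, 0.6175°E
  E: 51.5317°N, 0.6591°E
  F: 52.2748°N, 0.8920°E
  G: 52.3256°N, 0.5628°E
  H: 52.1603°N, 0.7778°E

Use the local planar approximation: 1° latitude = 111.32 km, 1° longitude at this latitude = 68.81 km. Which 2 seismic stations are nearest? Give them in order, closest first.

A, B

Distances from 51.8132°N, 1.0868°E:
A: √((0.0769·111.32)² + (0.0850·68.81)²) = √(73.282297 + 34.209046) = 10.3678 km
B: √((0.0683·111.32)² + (0.5668·68.81)²) = √(57.807981 + 1521.117626) = 39.7357 km
C: √((-0.2712·111.32)² + (-0.4577·68.81)²) = √(911.435134 + 991.893263) = 43.6272 km
D: √((-0.4834·111.32)² + (-0.4693·68.81)²) = √(2895.740815 + 1042.807688) = 62.7579 km
E: √((-0.2815·111.32)² + (-0.4277·68.81)²) = √(981.981246 + 866.127078) = 42.9896 km
F: √((0.4616·111.32)² + (-0.1948·68.81)²) = √(2640.450289 + 179.672256) = 53.1048 km
G: √((0.5124·111.32)² + (-0.5240·68.81)²) = √(3253.603582 + 1300.066865) = 67.4809 km
H: √((0.3471·111.32)² + (-0.3090·68.81)²) = √(1492.985613 + 452.084976) = 44.1030 km
Sorted: A (10.3678 km) < B (39.7357 km) < E (42.9896 km) < C (43.6272 km) < …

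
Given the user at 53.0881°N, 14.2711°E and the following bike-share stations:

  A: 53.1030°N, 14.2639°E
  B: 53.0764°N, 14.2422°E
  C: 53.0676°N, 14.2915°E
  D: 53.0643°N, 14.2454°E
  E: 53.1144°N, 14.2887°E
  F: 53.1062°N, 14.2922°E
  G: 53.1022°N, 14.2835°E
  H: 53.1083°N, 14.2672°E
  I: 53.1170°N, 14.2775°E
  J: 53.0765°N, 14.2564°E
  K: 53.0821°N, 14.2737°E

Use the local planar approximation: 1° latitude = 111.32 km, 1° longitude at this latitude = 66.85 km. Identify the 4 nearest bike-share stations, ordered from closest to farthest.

K, J, A, G

Distances from 53.0881°N, 14.2711°E:
A: 1.7271 km
B: 2.3300 km
C: 2.6585 km
D: 3.1577 km
E: 3.1553 km
F: 2.4596 km
G: 1.7751 km
H: 2.2637 km
I: 3.2455 km
J: 1.6227 km
K: 0.6902 km
Sorted: K (0.6902 km) < J (1.6227 km) < A (1.7271 km) < G (1.7751 km) < H (2.2637 km) < B (2.3300 km) < …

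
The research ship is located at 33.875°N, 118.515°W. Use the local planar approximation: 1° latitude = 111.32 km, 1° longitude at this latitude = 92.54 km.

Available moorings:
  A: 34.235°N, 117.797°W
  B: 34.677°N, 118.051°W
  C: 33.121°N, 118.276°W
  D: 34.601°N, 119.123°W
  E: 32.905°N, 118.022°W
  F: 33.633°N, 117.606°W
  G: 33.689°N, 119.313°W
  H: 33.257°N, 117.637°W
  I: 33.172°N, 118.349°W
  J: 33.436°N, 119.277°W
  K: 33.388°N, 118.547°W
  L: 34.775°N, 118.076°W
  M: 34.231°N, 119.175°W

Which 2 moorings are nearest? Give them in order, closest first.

K, M

Distances from 33.875°N, 118.515°W:
A: √((0.360·111.32)² + (0.718·92.54)²) = √(1606.02166 + 4414.76793) = 77.594 km
B: √((0.802·111.32)² + (0.464·92.54)²) = √(7970.67556 + 1843.71993) = 99.068 km
C: √((-0.754·111.32)² + (0.239·92.54)²) = √(7045.13123 + 489.16434) = 86.800 km
D: √((0.726·111.32)² + (-0.608·92.54)²) = √(6531.60085 + 3165.67371) = 98.475 km
E: √((-0.970·111.32)² + (0.493·92.54)²) = √(11659.76678 + 2081.38696) = 117.223 km
F: √((-0.242·111.32)² + (0.909·92.54)²) = √(725.73343 + 7075.98261) = 88.327 km
G: √((-0.186·111.32)² + (-0.798·92.54)²) = √(428.71856 + 5453.36759) = 76.695 km
H: √((-0.618·111.32)² + (0.878·92.54)²) = √(4732.85659 + 6601.58200) = 106.463 km
I: √((-0.703·111.32)² + (0.166·92.54)²) = √(6124.30830 + 235.97998) = 79.751 km
J: √((-0.439·111.32)² + (-0.762·92.54)²) = √(2388.22608 + 4972.43292) = 85.794 km
K: √((-0.487·111.32)² + (-0.032·92.54)²) = √(2939.03202 + 8.76918) = 54.294 km
L: √((0.900·111.32)² + (0.439·92.54)²) = √(10037.63534 + 1650.39550) = 108.111 km
M: √((0.356·111.32)² + (-0.660·92.54)²) = √(1570.53056 + 3730.32664) = 72.807 km
Sorted: K (54.294 km) < M (72.807 km) < G (76.695 km) < A (77.594 km) < …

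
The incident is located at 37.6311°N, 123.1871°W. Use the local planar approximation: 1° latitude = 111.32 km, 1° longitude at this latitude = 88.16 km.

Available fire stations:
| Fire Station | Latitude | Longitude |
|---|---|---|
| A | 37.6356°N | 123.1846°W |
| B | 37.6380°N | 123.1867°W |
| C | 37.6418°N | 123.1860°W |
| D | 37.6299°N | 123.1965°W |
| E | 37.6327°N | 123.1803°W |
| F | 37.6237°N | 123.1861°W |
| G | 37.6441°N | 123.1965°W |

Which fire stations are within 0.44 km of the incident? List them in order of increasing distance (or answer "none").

Distances from 37.6311°N, 123.1871°W:
A: √((0.0045·111.32)² + (0.0025·88.16)²) = √(0.250941 + 0.048576) = 0.5473 km
B: √((0.0069·111.32)² + (0.0004·88.16)²) = √(0.589990 + 0.001244) = 0.7689 km
C: √((0.0107·111.32)² + (0.0011·88.16)²) = √(1.418776 + 0.009404) = 1.1951 km
D: √((-0.0012·111.32)² + (-0.0094·88.16)²) = √(0.017845 + 0.686750) = 0.8394 km
E: √((0.0016·111.32)² + (0.0068·88.16)²) = √(0.031724 + 0.359386) = 0.6254 km
F: √((-0.0074·111.32)² + (0.0010·88.16)²) = √(0.678594 + 0.007772) = 0.8285 km
G: √((0.0130·111.32)² + (-0.0094·88.16)²) = √(2.094272 + 0.686750) = 1.6676 km
Threshold 0.44 km: none within range.

none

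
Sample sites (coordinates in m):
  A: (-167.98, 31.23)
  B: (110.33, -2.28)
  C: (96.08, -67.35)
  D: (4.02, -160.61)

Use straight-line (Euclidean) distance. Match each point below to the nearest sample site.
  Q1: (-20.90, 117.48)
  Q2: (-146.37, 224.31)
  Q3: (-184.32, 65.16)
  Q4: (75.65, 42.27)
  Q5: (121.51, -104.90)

Q1 at (-20.90, 117.48):
  A: 170.50 m
  B: 177.66 m
  C: 218.74 m
  D: 279.20 m
  → nearest: A (170.50 m)
Q2 at (-146.37, 224.31):
  A: 194.29 m
  B: 342.40 m
  C: 379.27 m
  D: 413.26 m
  → nearest: A (194.29 m)
Q3 at (-184.32, 65.16):
  A: 37.66 m
  B: 302.27 m
  C: 310.13 m
  D: 294.01 m
  → nearest: A (37.66 m)
Q4 at (75.65, 42.27):
  A: 243.88 m
  B: 56.46 m
  C: 111.51 m
  D: 215.15 m
  → nearest: B (56.46 m)
Q5 at (121.51, -104.90):
  A: 319.90 m
  B: 103.23 m
  C: 45.35 m
  D: 130.03 m
  → nearest: C (45.35 m)

Q1→A; Q2→A; Q3→A; Q4→B; Q5→C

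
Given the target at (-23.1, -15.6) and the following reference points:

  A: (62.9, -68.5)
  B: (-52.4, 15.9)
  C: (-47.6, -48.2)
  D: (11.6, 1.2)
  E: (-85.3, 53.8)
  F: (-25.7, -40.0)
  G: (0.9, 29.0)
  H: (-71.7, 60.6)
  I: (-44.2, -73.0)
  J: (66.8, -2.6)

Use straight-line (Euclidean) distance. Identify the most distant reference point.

Distances from (-23.1, -15.6):
A: √((86.0)² + (-52.9)²) = √(7396.000 + 2798.410) = 101.0
B: √((-29.3)² + (31.5)²) = √(858.490 + 992.250) = 43.0
C: √((-24.5)² + (-32.6)²) = √(600.250 + 1062.760) = 40.8
D: √((34.7)² + (16.8)²) = √(1204.090 + 282.240) = 38.6
E: √((-62.2)² + (69.4)²) = √(3868.840 + 4816.360) = 93.2
F: √((-2.6)² + (-24.4)²) = √(6.760 + 595.360) = 24.5
G: √((24.0)² + (44.6)²) = √(576.000 + 1989.160) = 50.6
H: √((-48.6)² + (76.2)²) = √(2361.960 + 5806.440) = 90.4
I: √((-21.1)² + (-57.4)²) = √(445.210 + 3294.760) = 61.2
J: √((89.9)² + (13.0)²) = √(8082.010 + 169.000) = 90.8
Maximum: A at 101.0.

A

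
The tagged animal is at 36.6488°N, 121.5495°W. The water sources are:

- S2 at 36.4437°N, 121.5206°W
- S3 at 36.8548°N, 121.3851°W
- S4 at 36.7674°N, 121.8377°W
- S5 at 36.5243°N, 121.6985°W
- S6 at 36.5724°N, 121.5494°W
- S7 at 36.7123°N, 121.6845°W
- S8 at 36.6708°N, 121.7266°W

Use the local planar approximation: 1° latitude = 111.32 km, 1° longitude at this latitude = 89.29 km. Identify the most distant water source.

Distances from 36.6488°N, 121.5495°W:
S2: 22.9771 km
S3: 27.2278 km
S4: 28.9226 km
S5: 19.2115 km
S6: 8.5049 km
S7: 13.9739 km
S8: 16.0018 km
Maximum: S4 at 28.9226 km.

S4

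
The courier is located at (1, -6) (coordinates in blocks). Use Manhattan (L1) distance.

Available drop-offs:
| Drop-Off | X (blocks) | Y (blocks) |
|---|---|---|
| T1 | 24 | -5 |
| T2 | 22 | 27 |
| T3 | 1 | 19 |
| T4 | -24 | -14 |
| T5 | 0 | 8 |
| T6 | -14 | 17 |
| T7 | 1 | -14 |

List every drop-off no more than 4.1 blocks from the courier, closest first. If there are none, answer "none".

none

Distances from (1, -6):
T1: |23| + |1| = 23 + 1 = 24 blocks
T2: |21| + |33| = 21 + 33 = 54 blocks
T3: |0| + |25| = 0 + 25 = 25 blocks
T4: |-25| + |-8| = 25 + 8 = 33 blocks
T5: |-1| + |14| = 1 + 14 = 15 blocks
T6: |-15| + |23| = 15 + 23 = 38 blocks
T7: |0| + |-8| = 0 + 8 = 8 blocks
Threshold 4.1 blocks: none within range.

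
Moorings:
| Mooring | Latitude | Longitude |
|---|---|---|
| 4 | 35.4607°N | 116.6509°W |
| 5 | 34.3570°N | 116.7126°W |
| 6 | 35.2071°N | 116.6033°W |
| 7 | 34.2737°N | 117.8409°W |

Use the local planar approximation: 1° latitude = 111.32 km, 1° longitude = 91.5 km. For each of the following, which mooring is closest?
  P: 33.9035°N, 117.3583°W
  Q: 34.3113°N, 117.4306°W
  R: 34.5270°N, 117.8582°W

P at 33.9035°N, 117.3583°W:
  4: 185.0377 km
  5: 77.7125 km
  6: 160.7211 km
  7: 60.4007 km
  → nearest: 7 (60.4007 km)
Q at 34.3113°N, 117.4306°W:
  4: 146.4967 km
  5: 65.8937 km
  6: 125.1972 km
  7: 37.7751 km
  → nearest: 7 (37.7751 km)
R at 34.5270°N, 117.8582°W:
  4: 151.6792 km
  5: 106.5170 km
  6: 137.5362 km
  7: 28.2418 km
  → nearest: 7 (28.2418 km)

P→7; Q→7; R→7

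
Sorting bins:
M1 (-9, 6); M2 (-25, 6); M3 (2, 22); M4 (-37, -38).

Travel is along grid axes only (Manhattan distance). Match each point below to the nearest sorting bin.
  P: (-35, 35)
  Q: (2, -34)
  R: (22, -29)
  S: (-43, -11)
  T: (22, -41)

P→M2; Q→M4; R→M1; S→M4; T→M4

P at (-35, 35):
  M1: 55
  M2: 39
  M3: 50
  M4: 75
  → nearest: M2 (39)
Q at (2, -34):
  M1: 51
  M2: 67
  M3: 56
  M4: 43
  → nearest: M4 (43)
R at (22, -29):
  M1: 66
  M2: 82
  M3: 71
  M4: 68
  → nearest: M1 (66)
S at (-43, -11):
  M1: 51
  M2: 35
  M3: 78
  M4: 33
  → nearest: M4 (33)
T at (22, -41):
  M1: 78
  M2: 94
  M3: 83
  M4: 62
  → nearest: M4 (62)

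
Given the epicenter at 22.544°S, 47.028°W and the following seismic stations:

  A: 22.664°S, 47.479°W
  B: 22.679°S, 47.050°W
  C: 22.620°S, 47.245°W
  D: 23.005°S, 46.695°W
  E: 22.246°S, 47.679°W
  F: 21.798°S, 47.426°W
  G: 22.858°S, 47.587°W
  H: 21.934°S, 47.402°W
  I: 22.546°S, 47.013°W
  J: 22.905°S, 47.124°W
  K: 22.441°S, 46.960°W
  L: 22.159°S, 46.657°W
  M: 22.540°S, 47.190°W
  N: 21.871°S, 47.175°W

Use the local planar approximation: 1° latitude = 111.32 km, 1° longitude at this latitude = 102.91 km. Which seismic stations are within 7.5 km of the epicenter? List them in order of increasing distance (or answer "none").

I

Distances from 22.544°S, 47.028°W:
A: √((-0.120·111.32)² + (-0.451·102.91)²) = √(178.44685 + 2154.11180) = 48.297 km
B: √((-0.135·111.32)² + (-0.022·102.91)²) = √(225.84680 + 5.12579) = 15.198 km
C: √((-0.076·111.32)² + (-0.217·102.91)²) = √(71.57701 + 498.69455) = 23.880 km
D: √((-0.461·111.32)² + (0.333·102.91)²) = √(2633.59049 + 1174.36642) = 61.709 km
E: √((0.298·111.32)² + (-0.651·102.91)²) = √(1100.47181 + 4488.25097) = 74.758 km
F: √((0.746·111.32)² + (-0.398·102.91)²) = √(6896.42552 + 1677.57251) = 92.596 km
G: √((-0.314·111.32)² + (-0.559·102.91)²) = √(1221.81567 + 3309.32006) = 67.314 km
H: √((0.610·111.32)² + (-0.374·102.91)²) = √(4611.11619 + 1481.35232) = 78.054 km
I: √((-0.002·111.32)² + (0.015·102.91)²) = √(0.04957 + 2.38286) = 1.560 km
J: √((-0.361·111.32)² + (-0.096·102.91)²) = √(1614.95639 + 97.60175) = 41.383 km
K: √((0.103·111.32)² + (0.068·102.91)²) = √(131.46824 + 48.97032) = 13.433 km
L: √((0.385·111.32)² + (0.371·102.91)²) = √(1836.82531 + 1457.68262) = 57.398 km
M: √((0.004·111.32)² + (-0.162·102.91)²) = √(0.19827 + 277.93624) = 16.677 km
N: √((0.673·111.32)² + (-0.147·102.91)²) = √(5612.76067 + 228.84943) = 76.430 km
Threshold 7.5 km: I (1.560 km) is within range.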